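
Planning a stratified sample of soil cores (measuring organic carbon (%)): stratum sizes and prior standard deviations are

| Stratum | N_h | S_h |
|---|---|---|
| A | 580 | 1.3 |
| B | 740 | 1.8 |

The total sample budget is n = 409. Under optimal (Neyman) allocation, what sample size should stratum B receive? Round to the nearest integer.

261

Neyman allocation: n_h = n · N_h S_h / Σ N_i S_i, with n = 409.
  stratum A: N_h·S_h = 580·1.3 = 754.00
  stratum B: N_h·S_h = 740·1.8 = 1332.00
Σ N_h S_h = 2086.00
n for stratum B = 409·1332.00/2086.00 = 261.164 → 261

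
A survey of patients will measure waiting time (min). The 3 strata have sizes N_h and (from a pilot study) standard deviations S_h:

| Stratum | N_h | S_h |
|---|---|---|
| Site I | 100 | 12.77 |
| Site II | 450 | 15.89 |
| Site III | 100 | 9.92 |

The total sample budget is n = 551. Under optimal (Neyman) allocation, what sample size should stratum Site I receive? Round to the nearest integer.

Neyman allocation: n_h = n · N_h S_h / Σ N_i S_i, with n = 551.
  stratum Site I: N_h·S_h = 100·12.77 = 1277.00
  stratum Site II: N_h·S_h = 450·15.89 = 7150.50
  stratum Site III: N_h·S_h = 100·9.92 = 992.00
Σ N_h S_h = 9419.50
n for stratum Site I = 551·1277.00/9419.50 = 74.699 → 75

75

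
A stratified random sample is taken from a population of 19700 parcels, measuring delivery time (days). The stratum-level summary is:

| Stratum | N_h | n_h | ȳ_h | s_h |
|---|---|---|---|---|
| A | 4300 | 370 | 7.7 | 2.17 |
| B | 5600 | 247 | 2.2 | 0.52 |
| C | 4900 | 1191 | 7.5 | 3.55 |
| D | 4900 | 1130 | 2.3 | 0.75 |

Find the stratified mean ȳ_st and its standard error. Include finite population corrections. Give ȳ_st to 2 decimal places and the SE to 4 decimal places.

ȳ_st = Σ W_h ȳ_h = (4300·7.7 + 5600·2.2 + 4900·7.5 + 4900·2.3)/19700 = 4.74365
V̂(ȳ_st) = Σ W_h² (1 − n_h/N_h) s_h²/n_h, with W_h = N_h/N and N = 19700:
  stratum A: (4300/19700)²·(1 − 370/4300)·2.17²/370 = 0.000554174
  stratum B: (5600/19700)²·(1 − 247/5600)·0.52²/247 = 8.45595e-05
  stratum C: (4900/19700)²·(1 − 1191/4900)·3.55²/1191 = 0.000495525
  stratum D: (4900/19700)²·(1 − 1130/4900)·0.75²/1130 = 2.36946e-05
V̂(ȳ_st) = 0.00115795
SE(ȳ_st) = √0.00115795 = 0.0340287

ȳ_st ≈ 4.74, SE ≈ 0.0340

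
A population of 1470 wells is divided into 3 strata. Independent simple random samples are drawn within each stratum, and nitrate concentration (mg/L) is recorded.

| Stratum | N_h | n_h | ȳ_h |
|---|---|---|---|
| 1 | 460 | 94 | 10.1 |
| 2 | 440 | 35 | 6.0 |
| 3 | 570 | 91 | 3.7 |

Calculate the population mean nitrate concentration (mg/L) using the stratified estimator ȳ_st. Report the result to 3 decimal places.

ȳ_st ≈ 6.391

N = Σ N_h = 1470. Stratum weights W_h = N_h/N.
ȳ_st = (460·10.1 + 440·6.0 + 570·3.7) / 1470 = 6.39116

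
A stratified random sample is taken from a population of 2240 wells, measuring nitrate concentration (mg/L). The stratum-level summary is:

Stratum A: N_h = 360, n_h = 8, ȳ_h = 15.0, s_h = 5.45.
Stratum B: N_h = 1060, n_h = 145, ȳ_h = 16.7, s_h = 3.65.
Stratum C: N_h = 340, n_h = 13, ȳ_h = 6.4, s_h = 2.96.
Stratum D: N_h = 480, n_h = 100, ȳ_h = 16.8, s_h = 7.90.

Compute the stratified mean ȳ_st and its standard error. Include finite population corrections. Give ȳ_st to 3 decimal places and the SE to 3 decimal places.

ȳ_st ≈ 14.885, SE ≈ 0.386

ȳ_st = Σ W_h ȳ_h = (360·15.0 + 1060·16.7 + 340·6.4 + 480·16.8)/2240 = 14.88482
V̂(ȳ_st) = Σ W_h² (1 − n_h/N_h) s_h²/n_h, with W_h = N_h/N and N = 2240:
  stratum A: (360/2240)²·(1 − 8/360)·5.45²/8 = 0.0937675
  stratum B: (1060/2240)²·(1 − 145/1060)·3.65²/145 = 0.0177602
  stratum C: (340/2240)²·(1 − 13/340)·2.96²/13 = 0.0149338
  stratum D: (480/2240)²·(1 − 100/480)·7.90²/100 = 0.0226873
V̂(ȳ_st) = 0.149149
SE(ȳ_st) = √0.149149 = 0.386198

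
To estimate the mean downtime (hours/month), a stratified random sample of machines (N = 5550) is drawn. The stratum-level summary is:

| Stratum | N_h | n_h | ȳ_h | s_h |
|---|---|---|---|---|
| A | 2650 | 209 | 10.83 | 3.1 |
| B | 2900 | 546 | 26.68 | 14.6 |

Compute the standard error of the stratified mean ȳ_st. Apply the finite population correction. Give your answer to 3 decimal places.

V̂(ȳ_st) = Σ W_h² (1 − n_h/N_h) s_h²/n_h, with W_h = N_h/N and N = 5550:
  stratum A: (2650/5550)²·(1 − 209/2650)·3.1²/209 = 0.00965617
  stratum B: (2900/5550)²·(1 − 546/2900)·14.6²/546 = 0.086523
V̂(ȳ_st) = 0.0961792
SE(ȳ_st) = √0.0961792 = 0.310128

SE(ȳ_st) ≈ 0.310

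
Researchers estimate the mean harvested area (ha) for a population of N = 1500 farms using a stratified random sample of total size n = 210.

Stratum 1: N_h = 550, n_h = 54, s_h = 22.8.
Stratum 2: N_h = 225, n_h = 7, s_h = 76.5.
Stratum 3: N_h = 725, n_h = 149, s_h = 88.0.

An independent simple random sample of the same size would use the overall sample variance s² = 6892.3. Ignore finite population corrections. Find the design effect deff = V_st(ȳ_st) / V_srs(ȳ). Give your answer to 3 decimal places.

deff ≈ 0.983

V̂(ȳ_st) = Σ W_h² s_h²/n_h, with W_h = N_h/N and N = 1500:
  stratum 1: (550/1500)²·22.8²/54 = 1.29425
  stratum 2: (225/1500)²·76.5²/7 = 18.8108
  stratum 3: (725/1500)²·88.0²/149 = 12.1415
V_st = 32.2466
V_srs = s²/n = 6892.3/210 = 32.8205
deff = V_st / V_srs = 32.2466/32.8205 = 0.9825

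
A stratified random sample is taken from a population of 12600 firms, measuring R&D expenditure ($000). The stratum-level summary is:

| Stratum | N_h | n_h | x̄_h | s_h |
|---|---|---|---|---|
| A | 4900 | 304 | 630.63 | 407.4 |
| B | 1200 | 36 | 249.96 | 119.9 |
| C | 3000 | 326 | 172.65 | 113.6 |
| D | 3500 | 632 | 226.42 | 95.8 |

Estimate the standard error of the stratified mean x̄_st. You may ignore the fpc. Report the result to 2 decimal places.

SE(x̄_st) ≈ 9.46

V̂(x̄_st) = Σ W_h² s_h²/n_h, with W_h = N_h/N and N = 12600:
  stratum A: (4900/12600)²·407.4²/304 = 82.5695
  stratum B: (1200/12600)²·119.9²/36 = 3.62207
  stratum C: (3000/12600)²·113.6²/326 = 2.24409
  stratum D: (3500/12600)²·95.8²/632 = 1.12049
V̂(x̄_st) = 89.5561
SE(x̄_st) = √89.5561 = 9.46341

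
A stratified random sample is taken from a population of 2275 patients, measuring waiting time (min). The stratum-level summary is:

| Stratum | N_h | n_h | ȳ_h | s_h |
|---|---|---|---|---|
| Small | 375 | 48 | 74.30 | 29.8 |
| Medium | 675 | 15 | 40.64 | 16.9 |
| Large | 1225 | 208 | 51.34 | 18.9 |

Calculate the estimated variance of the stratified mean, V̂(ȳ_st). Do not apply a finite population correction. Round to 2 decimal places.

V̂(ȳ_st) ≈ 2.68

V̂(ȳ_st) = Σ W_h² s_h²/n_h, with W_h = N_h/N and N = 2275:
  stratum Small: (375/2275)²·29.8²/48 = 0.502679
  stratum Medium: (675/2275)²·16.9²/15 = 1.6762
  stratum Large: (1225/2275)²·18.9²/208 = 0.497932
V̂(ȳ_st) = 2.67681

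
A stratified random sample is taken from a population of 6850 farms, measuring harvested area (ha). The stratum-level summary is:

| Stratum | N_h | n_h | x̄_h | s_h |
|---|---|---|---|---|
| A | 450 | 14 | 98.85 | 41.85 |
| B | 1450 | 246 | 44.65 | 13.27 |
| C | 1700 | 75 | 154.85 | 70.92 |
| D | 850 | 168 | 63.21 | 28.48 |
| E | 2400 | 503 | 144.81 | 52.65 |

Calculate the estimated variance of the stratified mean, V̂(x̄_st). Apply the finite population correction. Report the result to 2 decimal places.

V̂(x̄_st) ≈ 5.09

V̂(x̄_st) = Σ W_h² (1 − n_h/N_h) s_h²/n_h, with W_h = N_h/N and N = 6850:
  stratum A: (450/6850)²·(1 − 14/450)·41.85²/14 = 0.523095
  stratum B: (1450/6850)²·(1 − 246/1450)·13.27²/246 = 0.026633
  stratum C: (1700/6850)²·(1 − 75/1700)·70.92²/75 = 3.94818
  stratum D: (850/6850)²·(1 − 168/850)·28.48²/168 = 0.0596476
  stratum E: (2400/6850)²·(1 − 503/2400)·52.65²/503 = 0.53472
V̂(x̄_st) = 5.09228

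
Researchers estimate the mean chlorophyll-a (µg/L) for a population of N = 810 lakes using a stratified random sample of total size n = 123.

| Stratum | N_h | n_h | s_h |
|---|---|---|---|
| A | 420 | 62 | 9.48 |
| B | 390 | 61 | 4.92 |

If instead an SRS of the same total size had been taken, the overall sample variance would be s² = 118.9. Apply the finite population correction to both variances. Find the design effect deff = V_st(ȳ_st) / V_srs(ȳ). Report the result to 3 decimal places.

deff ≈ 0.500

V̂(ȳ_st) = Σ W_h² (1 − n_h/N_h) s_h²/n_h, with W_h = N_h/N and N = 810:
  stratum A: (420/810)²·(1 − 62/420)·9.48²/62 = 0.332191
  stratum B: (390/810)²·(1 − 61/390)·4.92²/61 = 0.0776052
V_st = 0.409796
V_srs = (1 − 123/810)·118.9/123 = 0.819877
deff = V_st / V_srs = 0.409796/0.819877 = 0.4998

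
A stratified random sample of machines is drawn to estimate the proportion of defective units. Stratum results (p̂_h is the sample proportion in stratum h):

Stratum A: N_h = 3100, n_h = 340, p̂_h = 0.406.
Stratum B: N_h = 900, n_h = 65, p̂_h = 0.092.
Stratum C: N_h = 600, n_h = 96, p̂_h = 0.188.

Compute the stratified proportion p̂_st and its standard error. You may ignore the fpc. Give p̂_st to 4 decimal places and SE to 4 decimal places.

p̂_st ≈ 0.3161, SE ≈ 0.0200

N = 4600; stratum weights W_h = N_h/N.
p̂_st = Σ W_h p̂_h = (3100·0.406 + 900·0.092 + 600·0.188)/4600 = 0.31613
V̂(p̂_st) = Σ W_h² p̂_h(1−p̂_h)/(n_h−1):
  stratum A: (3100/4600)²·0.406·0.594/339 = 0.000323088
  stratum B: (900/4600)²·0.092·0.908/64 = 4.99647e-05
  stratum C: (600/4600)²·0.188·0.812/95 = 2.73387e-05
V̂(p̂_st) = 0.000400391; SE = √V̂ = 0.0200098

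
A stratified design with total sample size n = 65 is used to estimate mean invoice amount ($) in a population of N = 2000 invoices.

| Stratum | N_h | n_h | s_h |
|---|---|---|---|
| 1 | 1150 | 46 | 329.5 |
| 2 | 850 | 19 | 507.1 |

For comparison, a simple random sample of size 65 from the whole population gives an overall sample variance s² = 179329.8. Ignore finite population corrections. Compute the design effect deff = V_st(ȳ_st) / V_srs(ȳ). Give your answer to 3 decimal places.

deff ≈ 1.169

V̂(ȳ_st) = Σ W_h² s_h²/n_h, with W_h = N_h/N and N = 2000:
  stratum 1: (1150/2000)²·329.5²/46 = 780.349
  stratum 2: (850/2000)²·507.1²/19 = 2444.62
V_st = 3224.97
V_srs = s²/n = 179329.8/65 = 2758.92
deff = V_st / V_srs = 3224.97/2758.92 = 1.1689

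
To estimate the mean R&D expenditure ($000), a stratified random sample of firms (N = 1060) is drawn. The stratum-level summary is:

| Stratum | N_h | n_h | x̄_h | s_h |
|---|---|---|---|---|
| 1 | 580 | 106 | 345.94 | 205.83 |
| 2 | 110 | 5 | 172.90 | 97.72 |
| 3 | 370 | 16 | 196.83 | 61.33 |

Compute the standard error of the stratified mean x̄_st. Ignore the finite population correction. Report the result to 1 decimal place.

SE(x̄_st) ≈ 13.0

V̂(x̄_st) = Σ W_h² s_h²/n_h, with W_h = N_h/N and N = 1060:
  stratum 1: (580/1060)²·205.83²/106 = 119.662
  stratum 2: (110/1060)²·97.72²/5 = 20.567
  stratum 3: (370/1060)²·61.33²/16 = 28.6429
V̂(x̄_st) = 168.872
SE(x̄_st) = √168.872 = 12.9951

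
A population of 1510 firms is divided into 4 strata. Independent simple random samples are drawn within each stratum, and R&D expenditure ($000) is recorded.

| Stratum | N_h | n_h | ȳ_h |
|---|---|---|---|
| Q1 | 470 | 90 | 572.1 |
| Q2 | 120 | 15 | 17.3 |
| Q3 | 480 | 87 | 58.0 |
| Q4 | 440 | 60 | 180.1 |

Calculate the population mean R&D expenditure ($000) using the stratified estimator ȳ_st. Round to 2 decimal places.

ȳ_st ≈ 250.36

N = Σ N_h = 1510. Stratum weights W_h = N_h/N.
ȳ_st = (470·572.1 + 120·17.3 + 480·58.0 + 440·180.1) / 1510 = 250.3623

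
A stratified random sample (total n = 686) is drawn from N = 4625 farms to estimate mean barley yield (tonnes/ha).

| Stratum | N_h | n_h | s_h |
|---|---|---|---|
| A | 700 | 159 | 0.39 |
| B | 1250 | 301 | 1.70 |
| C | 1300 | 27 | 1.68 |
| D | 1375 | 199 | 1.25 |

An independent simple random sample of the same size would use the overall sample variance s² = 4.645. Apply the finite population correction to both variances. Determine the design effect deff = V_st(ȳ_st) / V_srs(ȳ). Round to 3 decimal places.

deff ≈ 1.601

V̂(ȳ_st) = Σ W_h² (1 − n_h/N_h) s_h²/n_h, with W_h = N_h/N and N = 4625:
  stratum A: (700/4625)²·(1 − 159/700)·0.39²/159 = 1.69357e-05
  stratum B: (1250/4625)²·(1 − 301/1250)·1.70²/301 = 0.000532456
  stratum C: (1300/4625)²·(1 − 27/1300)·1.68²/27 = 0.00808729
  stratum D: (1375/4625)²·(1 − 199/1375)·1.25²/199 = 0.000593545
V_st = 0.00923023
V_srs = (1 − 686/4625)·4.645/686 = 0.00576681
deff = V_st / V_srs = 0.00923023/0.00576681 = 1.6006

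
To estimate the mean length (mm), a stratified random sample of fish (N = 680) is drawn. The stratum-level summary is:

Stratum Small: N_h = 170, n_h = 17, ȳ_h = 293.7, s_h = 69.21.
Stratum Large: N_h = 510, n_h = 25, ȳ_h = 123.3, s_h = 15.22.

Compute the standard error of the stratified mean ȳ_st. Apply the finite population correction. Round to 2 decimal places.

SE(ȳ_st) ≈ 4.56

V̂(ȳ_st) = Σ W_h² (1 − n_h/N_h) s_h²/n_h, with W_h = N_h/N and N = 680:
  stratum Small: (170/680)²·(1 − 17/170)·69.21²/17 = 15.8493
  stratum Large: (510/680)²·(1 − 25/510)·15.22²/25 = 4.95659
V̂(ȳ_st) = 20.8059
SE(ȳ_st) = √20.8059 = 4.56135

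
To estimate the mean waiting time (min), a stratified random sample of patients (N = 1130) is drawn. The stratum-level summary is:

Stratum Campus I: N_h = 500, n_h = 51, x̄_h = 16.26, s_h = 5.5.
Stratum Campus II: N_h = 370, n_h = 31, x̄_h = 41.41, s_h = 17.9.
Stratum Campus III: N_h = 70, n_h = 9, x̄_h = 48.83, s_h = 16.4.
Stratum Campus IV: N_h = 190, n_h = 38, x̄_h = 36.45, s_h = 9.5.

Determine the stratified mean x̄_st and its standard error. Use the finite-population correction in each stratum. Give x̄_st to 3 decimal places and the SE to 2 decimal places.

x̄_st = Σ W_h x̄_h = (500·16.26 + 370·41.41 + 70·48.83 + 190·36.45)/1130 = 29.90735
V̂(x̄_st) = Σ W_h² (1 − n_h/N_h) s_h²/n_h, with W_h = N_h/N and N = 1130:
  stratum Campus I: (500/1130)²·(1 − 51/500)·5.5²/51 = 0.104283
  stratum Campus II: (370/1130)²·(1 − 31/370)·17.9²/31 = 1.01529
  stratum Campus III: (70/1130)²·(1 − 9/70)·16.4²/9 = 0.0999347
  stratum Campus IV: (190/1130)²·(1 − 38/190)·9.5²/38 = 0.053716
V̂(x̄_st) = 1.27322
SE(x̄_st) = √1.27322 = 1.12837

x̄_st ≈ 29.907, SE ≈ 1.13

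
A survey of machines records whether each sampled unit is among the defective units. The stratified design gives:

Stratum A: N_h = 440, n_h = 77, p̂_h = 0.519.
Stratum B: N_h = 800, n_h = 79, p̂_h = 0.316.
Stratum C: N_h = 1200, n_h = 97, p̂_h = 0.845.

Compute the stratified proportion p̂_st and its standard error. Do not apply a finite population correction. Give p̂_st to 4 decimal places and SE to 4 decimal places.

N = 2440; stratum weights W_h = N_h/N.
p̂_st = Σ W_h p̂_h = (440·0.519 + 800·0.316 + 1200·0.845)/2440 = 0.61277
V̂(p̂_st) = Σ W_h² p̂_h(1−p̂_h)/(n_h−1):
  stratum A: (440/2440)²·0.519·0.481/76 = 0.000106813
  stratum B: (800/2440)²·0.316·0.684/78 = 0.000297885
  stratum C: (1200/2440)²·0.845·0.155/96 = 0.000329989
V̂(p̂_st) = 0.000734688; SE = √V̂ = 0.0271051

p̂_st ≈ 0.6128, SE ≈ 0.0271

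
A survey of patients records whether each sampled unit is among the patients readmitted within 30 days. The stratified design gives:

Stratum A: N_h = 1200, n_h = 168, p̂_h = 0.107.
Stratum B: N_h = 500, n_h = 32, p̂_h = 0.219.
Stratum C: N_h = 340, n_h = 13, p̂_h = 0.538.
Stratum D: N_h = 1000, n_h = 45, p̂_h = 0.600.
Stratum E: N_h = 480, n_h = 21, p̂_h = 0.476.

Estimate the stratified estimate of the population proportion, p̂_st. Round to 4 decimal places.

p̂_st ≈ 0.3549

N = 3520; stratum weights W_h = N_h/N.
p̂_st = Σ W_h p̂_h = (1200·0.107 + 500·0.219 + 340·0.538 + 1000·0.600 + 480·0.476)/3520 = 0.35491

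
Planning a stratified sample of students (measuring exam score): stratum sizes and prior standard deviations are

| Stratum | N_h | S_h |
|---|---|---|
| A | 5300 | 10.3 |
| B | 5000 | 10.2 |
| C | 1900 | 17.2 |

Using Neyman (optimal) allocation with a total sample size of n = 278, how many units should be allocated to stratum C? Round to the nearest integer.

66

Neyman allocation: n_h = n · N_h S_h / Σ N_i S_i, with n = 278.
  stratum A: N_h·S_h = 5300·10.3 = 54590.00
  stratum B: N_h·S_h = 5000·10.2 = 51000.00
  stratum C: N_h·S_h = 1900·17.2 = 32680.00
Σ N_h S_h = 138270.00
n for stratum C = 278·32680.00/138270.00 = 65.705 → 66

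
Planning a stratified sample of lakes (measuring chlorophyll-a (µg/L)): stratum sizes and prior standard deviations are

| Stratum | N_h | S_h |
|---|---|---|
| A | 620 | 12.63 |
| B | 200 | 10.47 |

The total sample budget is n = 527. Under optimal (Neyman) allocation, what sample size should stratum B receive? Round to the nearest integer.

Neyman allocation: n_h = n · N_h S_h / Σ N_i S_i, with n = 527.
  stratum A: N_h·S_h = 620·12.63 = 7830.60
  stratum B: N_h·S_h = 200·10.47 = 2094.00
Σ N_h S_h = 9924.60
n for stratum B = 527·2094.00/9924.60 = 111.192 → 111

111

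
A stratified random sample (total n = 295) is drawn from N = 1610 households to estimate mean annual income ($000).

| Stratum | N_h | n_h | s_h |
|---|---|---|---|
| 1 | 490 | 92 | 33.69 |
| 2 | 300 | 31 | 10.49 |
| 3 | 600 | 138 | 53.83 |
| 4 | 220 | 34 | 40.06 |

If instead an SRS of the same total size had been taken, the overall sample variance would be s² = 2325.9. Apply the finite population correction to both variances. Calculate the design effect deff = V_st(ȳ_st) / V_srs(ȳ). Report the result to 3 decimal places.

V̂(ȳ_st) = Σ W_h² (1 − n_h/N_h) s_h²/n_h, with W_h = N_h/N and N = 1610:
  stratum 1: (490/1610)²·(1 − 92/490)·33.69²/92 = 0.9282
  stratum 2: (300/1610)²·(1 − 31/300)·10.49²/31 = 0.110512
  stratum 3: (600/1610)²·(1 − 138/600)·53.83²/138 = 2.24549
  stratum 4: (220/1610)²·(1 − 34/220)·40.06²/34 = 0.745121
V_st = 4.02932
V_srs = (1 − 295/1610)·2325.9/295 = 6.43975
deff = V_st / V_srs = 4.02932/6.43975 = 0.6257

deff ≈ 0.626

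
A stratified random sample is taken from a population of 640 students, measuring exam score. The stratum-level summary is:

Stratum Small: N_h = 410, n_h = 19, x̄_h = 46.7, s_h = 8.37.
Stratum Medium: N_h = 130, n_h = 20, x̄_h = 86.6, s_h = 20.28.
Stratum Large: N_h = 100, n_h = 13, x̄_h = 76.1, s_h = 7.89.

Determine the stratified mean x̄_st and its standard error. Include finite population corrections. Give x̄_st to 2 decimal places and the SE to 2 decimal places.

x̄_st ≈ 59.40, SE ≈ 1.50

x̄_st = Σ W_h x̄_h = (410·46.7 + 130·86.6 + 100·76.1)/640 = 59.39844
V̂(x̄_st) = Σ W_h² (1 − n_h/N_h) s_h²/n_h, with W_h = N_h/N and N = 640:
  stratum Small: (410/640)²·(1 − 19/410)·8.37²/19 = 1.44311
  stratum Medium: (130/640)²·(1 − 20/130)·20.28²/20 = 0.71793
  stratum Large: (100/640)²·(1 − 13/100)·7.89²/13 = 0.101711
V̂(x̄_st) = 2.26275
SE(x̄_st) = √2.26275 = 1.50424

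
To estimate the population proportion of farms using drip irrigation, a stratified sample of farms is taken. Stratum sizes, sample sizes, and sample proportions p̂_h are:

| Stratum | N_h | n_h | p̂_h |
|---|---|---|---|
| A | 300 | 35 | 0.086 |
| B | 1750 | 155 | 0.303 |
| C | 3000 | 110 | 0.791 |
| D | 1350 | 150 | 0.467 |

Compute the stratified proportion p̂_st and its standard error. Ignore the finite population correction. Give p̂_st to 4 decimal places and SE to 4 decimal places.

N = 6400; stratum weights W_h = N_h/N.
p̂_st = Σ W_h p̂_h = (300·0.086 + 1750·0.303 + 3000·0.791 + 1350·0.467)/6400 = 0.55617
V̂(p̂_st) = Σ W_h² p̂_h(1−p̂_h)/(n_h−1):
  stratum A: (300/6400)²·0.086·0.914/34 = 5.07982e-06
  stratum B: (1750/6400)²·0.303·0.697/154 = 0.000102535
  stratum C: (3000/6400)²·0.791·0.209/109 = 0.000333257
  stratum D: (1350/6400)²·0.467·0.533/149 = 7.43302e-05
V̂(p̂_st) = 0.000515201; SE = √V̂ = 0.022698

p̂_st ≈ 0.5562, SE ≈ 0.0227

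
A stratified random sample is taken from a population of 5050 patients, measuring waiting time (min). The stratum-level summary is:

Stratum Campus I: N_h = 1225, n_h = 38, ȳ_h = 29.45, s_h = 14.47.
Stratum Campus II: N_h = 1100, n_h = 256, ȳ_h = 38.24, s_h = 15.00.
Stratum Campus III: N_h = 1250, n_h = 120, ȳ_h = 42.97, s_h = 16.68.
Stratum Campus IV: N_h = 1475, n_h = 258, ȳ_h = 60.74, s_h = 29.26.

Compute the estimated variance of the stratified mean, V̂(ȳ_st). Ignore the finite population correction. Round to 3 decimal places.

V̂(ȳ_st) ≈ 0.791

V̂(ȳ_st) = Σ W_h² s_h²/n_h, with W_h = N_h/N and N = 5050:
  stratum Campus I: (1225/5050)²·14.47²/38 = 0.324222
  stratum Campus II: (1100/5050)²·15.00²/256 = 0.0417009
  stratum Campus III: (1250/5050)²·16.68²/120 = 0.142052
  stratum Campus IV: (1475/5050)²·29.26²/258 = 0.283094
V̂(ȳ_st) = 0.791069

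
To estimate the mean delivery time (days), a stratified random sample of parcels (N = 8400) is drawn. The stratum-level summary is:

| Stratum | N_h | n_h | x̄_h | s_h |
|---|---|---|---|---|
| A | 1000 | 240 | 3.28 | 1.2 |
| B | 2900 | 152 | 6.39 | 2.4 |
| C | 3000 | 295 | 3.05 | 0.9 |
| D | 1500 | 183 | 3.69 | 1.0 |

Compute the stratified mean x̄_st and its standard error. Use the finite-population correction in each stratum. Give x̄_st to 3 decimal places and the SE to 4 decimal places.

x̄_st ≈ 4.345, SE ≈ 0.0694

x̄_st = Σ W_h x̄_h = (1000·3.28 + 2900·6.39 + 3000·3.05 + 1500·3.69)/8400 = 4.34476
V̂(x̄_st) = Σ W_h² (1 − n_h/N_h) s_h²/n_h, with W_h = N_h/N and N = 8400:
  stratum A: (1000/8400)²·(1 − 240/1000)·1.2²/240 = 6.46259e-05
  stratum B: (2900/8400)²·(1 − 152/2900)·2.4²/152 = 0.00427991
  stratum C: (3000/8400)²·(1 − 295/3000)·0.9²/295 = 0.000315786
  stratum D: (1500/8400)²·(1 − 183/1500)·1.0²/183 = 0.000152992
V̂(x̄_st) = 0.00481332
SE(x̄_st) = √0.00481332 = 0.0693781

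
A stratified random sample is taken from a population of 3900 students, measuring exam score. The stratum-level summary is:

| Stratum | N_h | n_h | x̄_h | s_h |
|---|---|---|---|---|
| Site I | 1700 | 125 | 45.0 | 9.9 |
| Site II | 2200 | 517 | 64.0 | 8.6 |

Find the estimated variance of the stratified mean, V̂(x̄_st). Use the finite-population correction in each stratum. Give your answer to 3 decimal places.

V̂(x̄_st) ≈ 0.173

V̂(x̄_st) = Σ W_h² (1 − n_h/N_h) s_h²/n_h, with W_h = N_h/N and N = 3900:
  stratum Site I: (1700/3900)²·(1 − 125/1700)·9.9²/125 = 0.138026
  stratum Site II: (2200/3900)²·(1 − 517/2200)·8.6²/517 = 0.0348244
V̂(x̄_st) = 0.17285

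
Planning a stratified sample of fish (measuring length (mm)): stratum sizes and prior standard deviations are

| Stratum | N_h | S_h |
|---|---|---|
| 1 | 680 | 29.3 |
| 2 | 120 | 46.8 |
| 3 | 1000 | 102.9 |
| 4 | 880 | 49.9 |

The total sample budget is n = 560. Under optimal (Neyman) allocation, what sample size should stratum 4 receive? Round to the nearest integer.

143

Neyman allocation: n_h = n · N_h S_h / Σ N_i S_i, with n = 560.
  stratum 1: N_h·S_h = 680·29.3 = 19924.00
  stratum 2: N_h·S_h = 120·46.8 = 5616.00
  stratum 3: N_h·S_h = 1000·102.9 = 102900.00
  stratum 4: N_h·S_h = 880·49.9 = 43912.00
Σ N_h S_h = 172352.00
n for stratum 4 = 560·43912.00/172352.00 = 142.677 → 143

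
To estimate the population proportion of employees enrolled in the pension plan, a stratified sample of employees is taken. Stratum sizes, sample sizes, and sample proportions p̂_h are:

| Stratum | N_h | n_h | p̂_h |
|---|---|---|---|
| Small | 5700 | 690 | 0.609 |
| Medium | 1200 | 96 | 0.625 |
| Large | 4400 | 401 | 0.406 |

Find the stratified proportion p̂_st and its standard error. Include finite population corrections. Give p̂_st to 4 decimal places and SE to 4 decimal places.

N = 11300; stratum weights W_h = N_h/N.
p̂_st = Σ W_h p̂_h = (5700·0.609 + 1200·0.625 + 4400·0.406)/11300 = 0.53165
V̂(p̂_st) = Σ W_h² (1 − n_h/N_h) p̂_h(1−p̂_h)/(n_h−1):
  stratum Small: (5700/11300)²·(1 − 690/5700)·0.609·0.391/689 = 7.72913e-05
  stratum Medium: (1200/11300)²·(1 − 96/1200)·0.625·0.375/95 = 2.55965e-05
  stratum Large: (4400/11300)²·(1 − 401/4400)·0.406·0.594/400 = 8.30806e-05
V̂(p̂_st) = 0.000185968; SE = √V̂ = 0.013637

p̂_st ≈ 0.5317, SE ≈ 0.0136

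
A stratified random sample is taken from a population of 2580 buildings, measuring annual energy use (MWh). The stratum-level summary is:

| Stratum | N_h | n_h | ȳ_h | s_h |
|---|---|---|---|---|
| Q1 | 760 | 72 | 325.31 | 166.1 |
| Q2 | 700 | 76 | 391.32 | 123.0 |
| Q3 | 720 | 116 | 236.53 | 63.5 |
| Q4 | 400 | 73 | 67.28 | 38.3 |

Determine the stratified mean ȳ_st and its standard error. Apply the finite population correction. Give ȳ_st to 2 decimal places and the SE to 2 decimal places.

ȳ_st ≈ 278.44, SE ≈ 6.77

ȳ_st = Σ W_h ȳ_h = (760·325.31 + 700·391.32 + 720·236.53 + 400·67.28)/2580 = 278.43922
V̂(ȳ_st) = Σ W_h² (1 − n_h/N_h) s_h²/n_h, with W_h = N_h/N and N = 2580:
  stratum Q1: (760/2580)²·(1 − 72/760)·166.1²/72 = 30.1002
  stratum Q2: (700/2580)²·(1 − 76/700)·123.0²/76 = 13.0629
  stratum Q3: (720/2580)²·(1 − 116/720)·63.5²/116 = 2.27101
  stratum Q4: (400/2580)²·(1 − 73/400)·38.3²/73 = 0.39486
V̂(ȳ_st) = 45.829
SE(ȳ_st) = √45.829 = 6.76971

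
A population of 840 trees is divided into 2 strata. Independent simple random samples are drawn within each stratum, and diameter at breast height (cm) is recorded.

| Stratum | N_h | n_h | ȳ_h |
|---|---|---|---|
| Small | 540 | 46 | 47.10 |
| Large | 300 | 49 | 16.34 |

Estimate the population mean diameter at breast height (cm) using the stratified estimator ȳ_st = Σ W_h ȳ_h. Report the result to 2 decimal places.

N = Σ N_h = 840. Stratum weights W_h = N_h/N.
ȳ_st = (540·47.10 + 300·16.34) / 840 = 36.1143

ȳ_st ≈ 36.11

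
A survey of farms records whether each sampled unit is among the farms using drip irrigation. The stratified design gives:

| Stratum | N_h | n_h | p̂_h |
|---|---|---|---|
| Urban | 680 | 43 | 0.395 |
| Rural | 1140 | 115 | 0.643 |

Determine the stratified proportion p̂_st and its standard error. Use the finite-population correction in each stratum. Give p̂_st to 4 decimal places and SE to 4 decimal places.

N = 1820; stratum weights W_h = N_h/N.
p̂_st = Σ W_h p̂_h = (680·0.395 + 1140·0.643)/1820 = 0.55034
V̂(p̂_st) = Σ W_h² (1 − n_h/N_h) p̂_h(1−p̂_h)/(n_h−1):
  stratum Urban: (680/1820)²·(1 − 43/680)·0.395·0.605/42 = 0.000744061
  stratum Rural: (1140/1820)²·(1 − 115/1140)·0.643·0.357/114 = 0.00071033
V̂(p̂_st) = 0.00145439; SE = √V̂ = 0.0381365

p̂_st ≈ 0.5503, SE ≈ 0.0381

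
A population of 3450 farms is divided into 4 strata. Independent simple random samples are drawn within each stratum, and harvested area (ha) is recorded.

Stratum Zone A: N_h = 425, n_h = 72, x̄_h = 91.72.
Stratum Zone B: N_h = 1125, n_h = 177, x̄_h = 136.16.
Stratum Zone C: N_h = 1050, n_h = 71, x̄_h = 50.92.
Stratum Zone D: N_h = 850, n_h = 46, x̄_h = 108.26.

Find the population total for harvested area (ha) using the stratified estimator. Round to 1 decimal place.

τ̂_st ≈ 337648.0

τ̂_st = Σ N_h x̄_h = 425·91.72 + 1125·136.16 + 1050·50.92 + 850·108.26 = 337648.0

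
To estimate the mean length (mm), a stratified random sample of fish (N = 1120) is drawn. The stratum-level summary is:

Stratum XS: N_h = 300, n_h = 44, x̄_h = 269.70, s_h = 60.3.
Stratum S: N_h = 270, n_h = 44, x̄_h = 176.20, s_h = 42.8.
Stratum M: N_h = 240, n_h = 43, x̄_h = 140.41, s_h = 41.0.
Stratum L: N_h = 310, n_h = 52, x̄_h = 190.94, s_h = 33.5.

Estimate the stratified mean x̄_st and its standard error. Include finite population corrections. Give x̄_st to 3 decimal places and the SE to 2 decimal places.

x̄_st = Σ W_h x̄_h = (300·269.70 + 270·176.20 + 240·140.41 + 310·190.94)/1120 = 197.65518
V̂(x̄_st) = Σ W_h² (1 − n_h/N_h) s_h²/n_h, with W_h = N_h/N and N = 1120:
  stratum XS: (300/1120)²·(1 − 44/300)·60.3²/44 = 5.05949
  stratum S: (270/1120)²·(1 − 44/270)·42.8²/44 = 2.02521
  stratum M: (240/1120)²·(1 − 43/240)·41.0²/43 = 1.47347
  stratum L: (310/1120)²·(1 − 52/310)·33.5²/52 = 1.37604
V̂(x̄_st) = 9.93422
SE(x̄_st) = √9.93422 = 3.15186

x̄_st ≈ 197.655, SE ≈ 3.15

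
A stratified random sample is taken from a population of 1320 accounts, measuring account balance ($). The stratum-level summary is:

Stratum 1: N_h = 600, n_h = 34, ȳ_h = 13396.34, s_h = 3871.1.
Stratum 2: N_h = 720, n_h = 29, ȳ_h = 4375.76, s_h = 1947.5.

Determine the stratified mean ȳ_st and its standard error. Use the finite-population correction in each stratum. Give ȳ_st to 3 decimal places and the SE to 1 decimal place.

ȳ_st ≈ 8476.024, SE ≈ 351.1

ȳ_st = Σ W_h ȳ_h = (600·13396.34 + 720·4375.76)/1320 = 8476.02364
V̂(ȳ_st) = Σ W_h² (1 − n_h/N_h) s_h²/n_h, with W_h = N_h/N and N = 1320:
  stratum 1: (600/1320)²·(1 − 34/600)·3871.1²/34 = 85903.3
  stratum 2: (720/1320)²·(1 − 29/720)·1947.5²/29 = 37343.9
V̂(ȳ_st) = 123247
SE(ȳ_st) = √123247 = 351.066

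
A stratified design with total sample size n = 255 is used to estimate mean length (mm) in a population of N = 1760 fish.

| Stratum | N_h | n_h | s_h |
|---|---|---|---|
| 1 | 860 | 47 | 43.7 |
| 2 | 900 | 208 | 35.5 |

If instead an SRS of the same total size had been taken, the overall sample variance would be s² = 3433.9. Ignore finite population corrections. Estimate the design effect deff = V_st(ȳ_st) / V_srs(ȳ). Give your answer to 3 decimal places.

deff ≈ 0.838

V̂(ȳ_st) = Σ W_h² s_h²/n_h, with W_h = N_h/N and N = 1760:
  stratum 1: (860/1760)²·43.7²/47 = 9.70145
  stratum 2: (900/1760)²·35.5²/208 = 1.58436
V_st = 11.2858
V_srs = s²/n = 3433.9/255 = 13.4663
deff = V_st / V_srs = 11.2858/13.4663 = 0.8381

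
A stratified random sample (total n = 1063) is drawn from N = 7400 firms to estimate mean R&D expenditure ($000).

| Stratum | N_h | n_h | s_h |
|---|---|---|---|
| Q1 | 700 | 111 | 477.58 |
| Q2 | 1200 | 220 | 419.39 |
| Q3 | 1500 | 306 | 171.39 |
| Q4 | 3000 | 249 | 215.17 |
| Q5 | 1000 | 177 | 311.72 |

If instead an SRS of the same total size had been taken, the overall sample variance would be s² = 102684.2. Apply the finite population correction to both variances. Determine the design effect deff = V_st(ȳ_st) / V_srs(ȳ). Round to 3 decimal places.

V̂(ȳ_st) = Σ W_h² (1 − n_h/N_h) s_h²/n_h, with W_h = N_h/N and N = 7400:
  stratum Q1: (700/7400)²·(1 − 111/700)·477.58²/111 = 15.471
  stratum Q2: (1200/7400)²·(1 − 220/1200)·419.39²/220 = 17.1695
  stratum Q3: (1500/7400)²·(1 − 306/1500)·171.39²/306 = 3.13965
  stratum Q4: (3000/7400)²·(1 − 249/3000)·215.17²/249 = 28.0229
  stratum Q5: (1000/7400)²·(1 − 177/1000)·311.72²/177 = 8.25073
V_st = 72.0538
V_srs = (1 − 1063/7400)·102684.2/1063 = 82.7223
deff = V_st / V_srs = 72.0538/82.7223 = 0.8710

deff ≈ 0.871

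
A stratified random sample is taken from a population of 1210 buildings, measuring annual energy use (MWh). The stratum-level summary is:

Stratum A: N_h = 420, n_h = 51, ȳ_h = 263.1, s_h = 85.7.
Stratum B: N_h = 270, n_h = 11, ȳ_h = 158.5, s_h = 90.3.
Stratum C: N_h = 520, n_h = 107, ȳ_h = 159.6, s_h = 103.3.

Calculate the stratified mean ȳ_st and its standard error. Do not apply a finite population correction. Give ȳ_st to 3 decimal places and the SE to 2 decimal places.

ȳ_st ≈ 195.280, SE ≈ 8.53

ȳ_st = Σ W_h ȳ_h = (420·263.1 + 270·158.5 + 520·159.6)/1210 = 195.28017
V̂(ȳ_st) = Σ W_h² s_h²/n_h, with W_h = N_h/N and N = 1210:
  stratum A: (420/1210)²·85.7²/51 = 17.3508
  stratum B: (270/1210)²·90.3²/11 = 36.9096
  stratum C: (520/1210)²·103.3²/107 = 18.4184
V̂(ȳ_st) = 72.6789
SE(ȳ_st) = √72.6789 = 8.52519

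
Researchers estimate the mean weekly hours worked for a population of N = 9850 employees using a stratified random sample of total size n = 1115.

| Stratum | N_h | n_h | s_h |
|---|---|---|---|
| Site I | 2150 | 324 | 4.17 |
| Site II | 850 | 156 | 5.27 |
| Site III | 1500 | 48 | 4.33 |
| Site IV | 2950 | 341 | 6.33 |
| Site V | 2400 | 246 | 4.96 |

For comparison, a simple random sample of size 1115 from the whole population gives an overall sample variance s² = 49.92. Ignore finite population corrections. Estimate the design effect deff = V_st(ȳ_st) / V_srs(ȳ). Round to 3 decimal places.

V̂(ȳ_st) = Σ W_h² s_h²/n_h, with W_h = N_h/N and N = 9850:
  stratum Site I: (2150/9850)²·4.17²/324 = 0.002557
  stratum Site II: (850/9850)²·5.27²/156 = 0.00132575
  stratum Site III: (1500/9850)²·4.33²/48 = 0.00905826
  stratum Site IV: (2950/9850)²·6.33²/341 = 0.0105396
  stratum Site V: (2400/9850)²·4.96²/246 = 0.00593715
V_st = 0.0294178
V_srs = s²/n = 49.92/1115 = 0.0447713
deff = V_st / V_srs = 0.0294178/0.0447713 = 0.6571

deff ≈ 0.657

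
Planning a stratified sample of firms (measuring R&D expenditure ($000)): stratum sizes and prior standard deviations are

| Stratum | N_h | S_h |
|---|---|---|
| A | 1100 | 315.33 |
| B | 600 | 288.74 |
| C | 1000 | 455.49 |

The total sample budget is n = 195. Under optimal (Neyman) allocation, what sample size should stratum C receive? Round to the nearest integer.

Neyman allocation: n_h = n · N_h S_h / Σ N_i S_i, with n = 195.
  stratum A: N_h·S_h = 1100·315.33 = 346863.00
  stratum B: N_h·S_h = 600·288.74 = 173244.00
  stratum C: N_h·S_h = 1000·455.49 = 455490.00
Σ N_h S_h = 975597.00
n for stratum C = 195·455490.00/975597.00 = 91.042 → 91

91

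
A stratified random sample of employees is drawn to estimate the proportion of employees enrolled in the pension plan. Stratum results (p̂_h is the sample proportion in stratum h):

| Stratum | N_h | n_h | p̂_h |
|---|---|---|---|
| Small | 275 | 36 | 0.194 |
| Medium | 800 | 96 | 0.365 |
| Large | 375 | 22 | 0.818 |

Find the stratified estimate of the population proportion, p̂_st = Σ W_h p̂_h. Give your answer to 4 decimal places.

N = 1450; stratum weights W_h = N_h/N.
p̂_st = Σ W_h p̂_h = (275·0.194 + 800·0.365 + 375·0.818)/1450 = 0.44972

p̂_st ≈ 0.4497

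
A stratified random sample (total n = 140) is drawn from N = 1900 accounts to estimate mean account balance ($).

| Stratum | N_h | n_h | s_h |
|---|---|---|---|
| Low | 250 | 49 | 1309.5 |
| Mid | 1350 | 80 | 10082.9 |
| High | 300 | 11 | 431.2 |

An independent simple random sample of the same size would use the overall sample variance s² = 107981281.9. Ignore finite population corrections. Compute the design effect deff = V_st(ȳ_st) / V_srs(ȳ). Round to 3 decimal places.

deff ≈ 0.833

V̂(ȳ_st) = Σ W_h² s_h²/n_h, with W_h = N_h/N and N = 1900:
  stratum Low: (250/1900)²·1309.5²/49 = 605.882
  stratum Mid: (1350/1900)²·10082.9²/80 = 641566
  stratum High: (300/1900)²·431.2²/11 = 421.405
V_st = 642593
V_srs = s²/n = 107981281.9/140 = 771295
deff = V_st / V_srs = 642593/771295 = 0.8331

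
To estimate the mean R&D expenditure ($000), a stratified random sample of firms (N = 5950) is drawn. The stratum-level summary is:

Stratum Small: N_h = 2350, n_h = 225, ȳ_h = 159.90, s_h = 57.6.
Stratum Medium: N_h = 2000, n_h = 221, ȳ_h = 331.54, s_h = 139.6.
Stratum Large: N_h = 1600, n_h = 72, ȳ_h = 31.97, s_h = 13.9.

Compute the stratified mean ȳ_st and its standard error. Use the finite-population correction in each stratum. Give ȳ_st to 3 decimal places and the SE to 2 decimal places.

ȳ_st = Σ W_h ȳ_h = (2350·159.90 + 2000·331.54 + 1600·31.97)/5950 = 183.19277
V̂(ȳ_st) = Σ W_h² (1 − n_h/N_h) s_h²/n_h, with W_h = N_h/N and N = 5950:
  stratum Small: (2350/5950)²·(1 − 225/2350)·57.6²/225 = 2.07996
  stratum Medium: (2000/5950)²·(1 − 221/2000)·139.6²/221 = 8.86238
  stratum Large: (1600/5950)²·(1 − 72/1600)·13.9²/72 = 0.185313
V̂(ȳ_st) = 11.1277
SE(ȳ_st) = √11.1277 = 3.33581

ȳ_st ≈ 183.193, SE ≈ 3.34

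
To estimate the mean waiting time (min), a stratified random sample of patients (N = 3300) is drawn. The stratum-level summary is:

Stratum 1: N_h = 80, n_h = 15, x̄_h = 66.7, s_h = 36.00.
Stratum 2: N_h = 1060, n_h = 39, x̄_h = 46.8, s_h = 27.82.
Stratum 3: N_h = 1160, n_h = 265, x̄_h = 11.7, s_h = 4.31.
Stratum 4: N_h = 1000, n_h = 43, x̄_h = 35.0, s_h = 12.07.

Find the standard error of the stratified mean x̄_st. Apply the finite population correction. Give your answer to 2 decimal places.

V̂(x̄_st) = Σ W_h² (1 − n_h/N_h) s_h²/n_h, with W_h = N_h/N and N = 3300:
  stratum 1: (80/3300)²·(1 − 15/80)·36.00²/15 = 0.0412562
  stratum 2: (1060/3300)²·(1 − 39/1060)·27.82²/39 = 1.97221
  stratum 3: (1160/3300)²·(1 − 265/1160)·4.31²/265 = 0.00668285
  stratum 4: (1000/3300)²·(1 − 43/1000)·12.07²/43 = 0.297735
V̂(x̄_st) = 2.31789
SE(x̄_st) = √2.31789 = 1.52246

SE(x̄_st) ≈ 1.52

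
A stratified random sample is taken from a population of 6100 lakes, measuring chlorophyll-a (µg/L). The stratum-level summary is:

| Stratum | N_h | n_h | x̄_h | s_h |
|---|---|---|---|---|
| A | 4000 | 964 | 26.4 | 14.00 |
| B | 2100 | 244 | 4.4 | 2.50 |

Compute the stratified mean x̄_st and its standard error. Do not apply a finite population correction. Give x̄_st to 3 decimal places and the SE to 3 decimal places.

x̄_st ≈ 18.826, SE ≈ 0.301

x̄_st = Σ W_h x̄_h = (4000·26.4 + 2100·4.4)/6100 = 18.82623
V̂(x̄_st) = Σ W_h² s_h²/n_h, with W_h = N_h/N and N = 6100:
  stratum A: (4000/6100)²·14.00²/964 = 0.0874257
  stratum B: (2100/6100)²·2.50²/244 = 0.00303577
V̂(x̄_st) = 0.0904615
SE(x̄_st) = √0.0904615 = 0.300768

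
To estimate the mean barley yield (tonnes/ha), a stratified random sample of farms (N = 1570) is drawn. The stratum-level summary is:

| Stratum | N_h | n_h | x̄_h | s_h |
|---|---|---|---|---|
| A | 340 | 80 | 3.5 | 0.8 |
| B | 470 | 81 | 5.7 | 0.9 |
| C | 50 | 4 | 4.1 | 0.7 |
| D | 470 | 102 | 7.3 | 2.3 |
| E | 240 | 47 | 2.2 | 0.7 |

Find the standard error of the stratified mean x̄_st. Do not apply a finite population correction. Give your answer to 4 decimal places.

V̂(x̄_st) = Σ W_h² s_h²/n_h, with W_h = N_h/N and N = 1570:
  stratum A: (340/1570)²·0.8²/80 = 0.000375188
  stratum B: (470/1570)²·0.9²/81 = 0.000896182
  stratum C: (50/1570)²·0.7²/4 = 0.000124244
  stratum D: (470/1570)²·2.3²/102 = 0.00464785
  stratum E: (240/1570)²·0.7²/47 = 0.000243625
V̂(x̄_st) = 0.00628709
SE(x̄_st) = √0.00628709 = 0.0792912

SE(x̄_st) ≈ 0.0793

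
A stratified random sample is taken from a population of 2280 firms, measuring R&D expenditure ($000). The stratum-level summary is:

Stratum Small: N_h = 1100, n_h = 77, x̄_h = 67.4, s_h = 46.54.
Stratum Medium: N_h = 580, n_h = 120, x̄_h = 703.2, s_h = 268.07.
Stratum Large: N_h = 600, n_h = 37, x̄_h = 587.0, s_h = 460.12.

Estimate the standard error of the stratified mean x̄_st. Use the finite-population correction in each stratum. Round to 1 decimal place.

V̂(x̄_st) = Σ W_h² (1 − n_h/N_h) s_h²/n_h, with W_h = N_h/N and N = 2280:
  stratum Small: (1100/2280)²·(1 − 77/1100)·46.54²/77 = 6.08921
  stratum Medium: (580/2280)²·(1 − 120/580)·268.07²/120 = 30.7349
  stratum Large: (600/2280)²·(1 − 37/600)·460.12²/37 = 371.818
V̂(x̄_st) = 408.642
SE(x̄_st) = √408.642 = 20.2149

SE(x̄_st) ≈ 20.2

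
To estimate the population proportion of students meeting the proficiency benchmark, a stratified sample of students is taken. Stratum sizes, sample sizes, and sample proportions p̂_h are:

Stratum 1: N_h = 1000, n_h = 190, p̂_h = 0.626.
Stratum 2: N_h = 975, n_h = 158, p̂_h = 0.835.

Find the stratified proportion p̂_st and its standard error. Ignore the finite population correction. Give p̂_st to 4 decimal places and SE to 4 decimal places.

p̂_st ≈ 0.7292, SE ≈ 0.0231

N = 1975; stratum weights W_h = N_h/N.
p̂_st = Σ W_h p̂_h = (1000·0.626 + 975·0.835)/1975 = 0.72918
V̂(p̂_st) = Σ W_h² p̂_h(1−p̂_h)/(n_h−1):
  stratum 1: (1000/1975)²·0.626·0.374/189 = 0.000317578
  stratum 2: (975/1975)²·0.835·0.165/157 = 0.000213868
V̂(p̂_st) = 0.000531446; SE = √V̂ = 0.0230531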